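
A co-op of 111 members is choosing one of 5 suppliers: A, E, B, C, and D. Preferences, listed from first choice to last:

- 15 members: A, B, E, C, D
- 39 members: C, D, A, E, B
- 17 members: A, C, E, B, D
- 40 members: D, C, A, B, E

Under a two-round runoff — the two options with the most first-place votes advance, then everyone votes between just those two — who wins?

C

Round 1 first-place votes: A 32, E 0, B 0, C 39, D 40.
D and C advance.
Runoff: D is preferred to C by 40 voters; C by 71.
C wins the runoff.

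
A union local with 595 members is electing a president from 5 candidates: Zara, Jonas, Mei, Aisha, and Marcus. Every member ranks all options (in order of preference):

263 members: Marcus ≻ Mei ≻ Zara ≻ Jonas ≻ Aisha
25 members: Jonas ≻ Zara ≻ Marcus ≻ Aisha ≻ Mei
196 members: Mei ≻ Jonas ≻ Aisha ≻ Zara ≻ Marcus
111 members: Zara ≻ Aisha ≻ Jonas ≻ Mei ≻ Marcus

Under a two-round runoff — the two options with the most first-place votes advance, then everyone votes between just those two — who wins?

Round 1 first-place votes: Zara 111, Jonas 25, Mei 196, Aisha 0, Marcus 263.
Marcus and Mei advance.
Runoff: Marcus is preferred to Mei by 288 voters; Mei by 307.
Mei wins the runoff.

Mei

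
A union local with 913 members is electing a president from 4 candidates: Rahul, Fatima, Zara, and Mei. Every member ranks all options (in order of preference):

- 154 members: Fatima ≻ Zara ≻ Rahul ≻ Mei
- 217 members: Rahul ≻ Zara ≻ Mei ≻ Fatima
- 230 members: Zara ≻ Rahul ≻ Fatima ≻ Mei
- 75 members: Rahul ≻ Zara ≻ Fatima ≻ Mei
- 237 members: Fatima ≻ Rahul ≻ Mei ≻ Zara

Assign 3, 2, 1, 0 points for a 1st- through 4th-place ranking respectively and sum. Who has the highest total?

Rahul

Rahul: 154·1 + 217·3 + 230·2 + 75·3 + 237·2 = 1964
Fatima: 154·3 + 217·0 + 230·1 + 75·1 + 237·3 = 1478
Zara: 154·2 + 217·2 + 230·3 + 75·2 + 237·0 = 1582
Mei: 154·0 + 217·1 + 230·0 + 75·0 + 237·1 = 454
Rahul has the highest Borda score (1964).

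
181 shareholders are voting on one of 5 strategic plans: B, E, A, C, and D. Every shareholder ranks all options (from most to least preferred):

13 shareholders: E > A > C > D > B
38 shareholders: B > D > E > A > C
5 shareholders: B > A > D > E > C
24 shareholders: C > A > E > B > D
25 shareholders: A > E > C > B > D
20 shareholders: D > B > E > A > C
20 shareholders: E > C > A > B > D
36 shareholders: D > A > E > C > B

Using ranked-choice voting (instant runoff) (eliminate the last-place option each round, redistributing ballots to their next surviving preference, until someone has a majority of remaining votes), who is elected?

D

Round 1: B 43, E 33, A 25, C 24, D 56. Eliminate C.
Round 2: B 43, E 33, A 49, D 56. Eliminate E.
Round 3: B 43, A 82, D 56. Eliminate B.
Round 4: A 87, D 94. D has a majority.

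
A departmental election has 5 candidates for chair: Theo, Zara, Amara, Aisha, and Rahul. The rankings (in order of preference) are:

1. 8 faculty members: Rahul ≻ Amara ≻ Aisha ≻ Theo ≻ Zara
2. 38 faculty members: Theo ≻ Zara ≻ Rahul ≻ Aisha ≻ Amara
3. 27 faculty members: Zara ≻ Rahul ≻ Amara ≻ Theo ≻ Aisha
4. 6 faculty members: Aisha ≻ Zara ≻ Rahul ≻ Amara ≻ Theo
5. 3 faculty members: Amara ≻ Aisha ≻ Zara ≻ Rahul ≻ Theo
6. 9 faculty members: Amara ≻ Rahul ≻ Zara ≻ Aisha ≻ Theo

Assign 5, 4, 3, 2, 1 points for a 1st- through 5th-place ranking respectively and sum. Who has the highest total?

Theo: 8·2 + 38·5 + 27·2 + 6·1 + 3·1 + 9·1 = 278
Zara: 8·1 + 38·4 + 27·5 + 6·4 + 3·3 + 9·3 = 355
Amara: 8·4 + 38·1 + 27·3 + 6·2 + 3·5 + 9·5 = 223
Aisha: 8·3 + 38·2 + 27·1 + 6·5 + 3·4 + 9·2 = 187
Rahul: 8·5 + 38·3 + 27·4 + 6·3 + 3·2 + 9·4 = 322
Zara has the highest Borda score (355).

Zara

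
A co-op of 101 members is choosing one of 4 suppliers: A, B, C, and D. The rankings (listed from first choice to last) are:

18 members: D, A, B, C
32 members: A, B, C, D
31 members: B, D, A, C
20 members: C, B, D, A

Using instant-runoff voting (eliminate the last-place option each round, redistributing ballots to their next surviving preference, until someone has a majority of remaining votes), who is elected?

Round 1: A 32, B 31, C 20, D 18. Eliminate D.
Round 2: A 50, B 31, C 20. Eliminate C.
Round 3: A 50, B 51. B has a majority.

B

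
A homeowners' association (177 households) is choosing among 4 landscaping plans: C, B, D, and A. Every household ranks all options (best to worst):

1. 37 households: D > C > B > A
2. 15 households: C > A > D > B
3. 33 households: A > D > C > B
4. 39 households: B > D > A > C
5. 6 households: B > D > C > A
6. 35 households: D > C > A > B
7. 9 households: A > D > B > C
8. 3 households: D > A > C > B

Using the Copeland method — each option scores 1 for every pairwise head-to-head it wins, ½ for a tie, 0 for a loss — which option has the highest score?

D

C: beats B and A; loses to D → score 2.
B: loses to C, D, and A → score 0.
D: beats C, B, and A → score 3.
A: beats B; loses to C and D → score 1.
D has the best pairwise record.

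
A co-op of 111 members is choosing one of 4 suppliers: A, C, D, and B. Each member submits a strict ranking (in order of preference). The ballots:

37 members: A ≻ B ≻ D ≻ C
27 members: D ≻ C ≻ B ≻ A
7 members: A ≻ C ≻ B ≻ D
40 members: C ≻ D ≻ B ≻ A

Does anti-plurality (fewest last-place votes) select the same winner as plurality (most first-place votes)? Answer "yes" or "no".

no

Anti-plurality — last-place votes: A 67, C 37, D 7, B 0. Winner: B.
Plurality — first-place votes: A 44, C 40, D 27, B 0. Winner: A.
The two methods disagree.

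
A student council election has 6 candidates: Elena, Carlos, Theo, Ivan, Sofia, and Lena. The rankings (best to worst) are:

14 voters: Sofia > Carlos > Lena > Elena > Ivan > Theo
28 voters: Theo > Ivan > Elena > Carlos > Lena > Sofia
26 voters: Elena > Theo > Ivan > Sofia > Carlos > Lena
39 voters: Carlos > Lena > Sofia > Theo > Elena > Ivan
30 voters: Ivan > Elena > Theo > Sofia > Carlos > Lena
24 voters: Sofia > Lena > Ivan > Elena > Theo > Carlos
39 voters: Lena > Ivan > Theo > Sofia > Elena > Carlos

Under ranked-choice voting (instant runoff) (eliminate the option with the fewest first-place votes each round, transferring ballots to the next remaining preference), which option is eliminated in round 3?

Sofia

Round 1: Elena 26, Carlos 39, Theo 28, Ivan 30, Sofia 38, Lena 39. Eliminate Elena.
Round 2: Carlos 39, Theo 54, Ivan 30, Sofia 38, Lena 39. Eliminate Ivan.
Round 3: Carlos 39, Theo 84, Sofia 38, Lena 39. Eliminate Sofia.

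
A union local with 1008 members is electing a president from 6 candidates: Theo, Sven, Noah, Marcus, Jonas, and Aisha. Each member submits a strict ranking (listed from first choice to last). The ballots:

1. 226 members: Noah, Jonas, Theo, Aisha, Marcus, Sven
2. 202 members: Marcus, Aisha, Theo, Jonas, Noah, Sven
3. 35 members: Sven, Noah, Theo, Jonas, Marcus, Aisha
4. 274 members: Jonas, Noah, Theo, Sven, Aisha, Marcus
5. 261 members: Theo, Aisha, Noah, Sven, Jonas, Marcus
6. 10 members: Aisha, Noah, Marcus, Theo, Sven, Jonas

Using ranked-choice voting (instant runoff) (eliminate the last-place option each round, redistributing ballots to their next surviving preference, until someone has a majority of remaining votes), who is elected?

Round 1: Theo 261, Sven 35, Noah 226, Marcus 202, Jonas 274, Aisha 10. Eliminate Aisha.
Round 2: Theo 261, Sven 35, Noah 236, Marcus 202, Jonas 274. Eliminate Sven.
Round 3: Theo 261, Noah 271, Marcus 202, Jonas 274. Eliminate Marcus.
Round 4: Theo 463, Noah 271, Jonas 274. Eliminate Noah.
Round 5: Theo 508, Jonas 500. Theo has a majority.

Theo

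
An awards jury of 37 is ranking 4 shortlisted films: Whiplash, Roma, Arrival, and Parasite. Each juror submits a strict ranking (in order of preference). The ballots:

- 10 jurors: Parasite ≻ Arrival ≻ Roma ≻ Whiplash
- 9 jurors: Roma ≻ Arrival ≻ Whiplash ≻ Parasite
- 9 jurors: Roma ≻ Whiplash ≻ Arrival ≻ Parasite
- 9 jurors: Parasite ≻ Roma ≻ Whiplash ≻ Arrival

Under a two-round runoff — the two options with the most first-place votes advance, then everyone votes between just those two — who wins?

Parasite

Round 1 first-place votes: Whiplash 0, Roma 18, Arrival 0, Parasite 19.
Parasite and Roma advance.
Runoff: Parasite is preferred to Roma by 19 voters; Roma by 18.
Parasite wins the runoff.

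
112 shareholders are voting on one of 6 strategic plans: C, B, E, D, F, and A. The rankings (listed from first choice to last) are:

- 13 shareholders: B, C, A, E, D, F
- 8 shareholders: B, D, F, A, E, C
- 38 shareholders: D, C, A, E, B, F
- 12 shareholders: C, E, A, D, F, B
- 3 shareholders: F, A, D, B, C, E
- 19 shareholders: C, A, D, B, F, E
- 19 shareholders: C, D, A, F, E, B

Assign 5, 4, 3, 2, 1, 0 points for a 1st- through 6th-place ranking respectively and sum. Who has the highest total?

C: 13·4 + 8·0 + 38·4 + 12·5 + 3·1 + 19·5 + 19·5 = 457
B: 13·5 + 8·5 + 38·1 + 12·0 + 3·2 + 19·2 + 19·0 = 187
E: 13·2 + 8·1 + 38·2 + 12·4 + 3·0 + 19·0 + 19·1 = 177
D: 13·1 + 8·4 + 38·5 + 12·2 + 3·3 + 19·3 + 19·4 = 401
F: 13·0 + 8·3 + 38·0 + 12·1 + 3·5 + 19·1 + 19·2 = 108
A: 13·3 + 8·2 + 38·3 + 12·3 + 3·4 + 19·4 + 19·3 = 350
C has the highest Borda score (457).

C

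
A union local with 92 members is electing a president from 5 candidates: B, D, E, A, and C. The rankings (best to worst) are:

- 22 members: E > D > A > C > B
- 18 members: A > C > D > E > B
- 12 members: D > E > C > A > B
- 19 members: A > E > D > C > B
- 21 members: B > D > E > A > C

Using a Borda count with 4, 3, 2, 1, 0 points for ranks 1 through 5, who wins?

D

B: 22·0 + 18·0 + 12·0 + 19·0 + 21·4 = 84
D: 22·3 + 18·2 + 12·4 + 19·2 + 21·3 = 251
E: 22·4 + 18·1 + 12·3 + 19·3 + 21·2 = 241
A: 22·2 + 18·4 + 12·1 + 19·4 + 21·1 = 225
C: 22·1 + 18·3 + 12·2 + 19·1 + 21·0 = 119
D has the highest Borda score (251).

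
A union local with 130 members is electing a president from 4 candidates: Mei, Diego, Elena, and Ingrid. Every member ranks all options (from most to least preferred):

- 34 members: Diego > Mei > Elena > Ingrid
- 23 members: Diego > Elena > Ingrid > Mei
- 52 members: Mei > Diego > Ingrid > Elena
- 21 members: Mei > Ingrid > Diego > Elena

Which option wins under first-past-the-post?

First-place votes: Mei 73, Diego 57, Elena 0, Ingrid 0.
Mei has the most first-place votes.

Mei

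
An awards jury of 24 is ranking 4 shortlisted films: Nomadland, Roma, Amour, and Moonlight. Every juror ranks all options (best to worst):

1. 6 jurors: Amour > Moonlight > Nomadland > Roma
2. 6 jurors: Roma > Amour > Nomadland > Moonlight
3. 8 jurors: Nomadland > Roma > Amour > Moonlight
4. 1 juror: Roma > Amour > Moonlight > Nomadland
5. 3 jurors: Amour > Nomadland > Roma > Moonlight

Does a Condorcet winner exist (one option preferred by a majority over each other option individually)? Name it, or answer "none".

none

Checking pairwise contests:
Amour beats Nomadland 16–8.
Nomadland beats Roma 17–7.
Roma beats Amour 15–9.
Nomadland beats Moonlight 17–7.
Every option loses at least one head-to-head, so there is no Condorcet winner.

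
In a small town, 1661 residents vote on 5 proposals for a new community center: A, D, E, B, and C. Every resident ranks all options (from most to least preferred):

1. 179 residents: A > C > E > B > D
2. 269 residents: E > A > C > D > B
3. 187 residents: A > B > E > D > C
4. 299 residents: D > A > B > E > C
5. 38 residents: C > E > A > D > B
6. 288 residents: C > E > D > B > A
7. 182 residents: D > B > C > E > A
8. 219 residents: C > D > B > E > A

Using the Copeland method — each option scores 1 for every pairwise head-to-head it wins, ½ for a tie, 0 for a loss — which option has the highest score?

A: beats B and C; loses to D and E → score 2.
D: beats A and B; loses to E and C → score 2.
E: beats A and D; loses to B and C → score 2.
B: beats E; loses to A, D, and C → score 1.
C: beats D, E, and B; loses to A → score 3.
C has the best pairwise record.

C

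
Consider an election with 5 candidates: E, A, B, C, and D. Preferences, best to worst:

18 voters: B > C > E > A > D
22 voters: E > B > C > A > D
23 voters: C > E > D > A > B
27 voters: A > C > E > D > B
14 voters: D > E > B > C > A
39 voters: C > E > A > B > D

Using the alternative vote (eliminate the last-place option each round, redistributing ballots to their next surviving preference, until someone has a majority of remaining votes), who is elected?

C

Round 1: E 22, A 27, B 18, C 62, D 14. Eliminate D.
Round 2: E 36, A 27, B 18, C 62. Eliminate B.
Round 3: E 36, A 27, C 80. C has a majority.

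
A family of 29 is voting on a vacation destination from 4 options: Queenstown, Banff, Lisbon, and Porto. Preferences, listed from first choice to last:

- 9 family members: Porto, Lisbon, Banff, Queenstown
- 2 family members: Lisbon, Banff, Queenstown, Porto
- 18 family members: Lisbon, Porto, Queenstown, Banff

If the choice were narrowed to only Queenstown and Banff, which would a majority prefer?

Queenstown

Voters preferring Queenstown to Banff: 18; preferring Banff to Queenstown: 11.
Queenstown wins the head-to-head.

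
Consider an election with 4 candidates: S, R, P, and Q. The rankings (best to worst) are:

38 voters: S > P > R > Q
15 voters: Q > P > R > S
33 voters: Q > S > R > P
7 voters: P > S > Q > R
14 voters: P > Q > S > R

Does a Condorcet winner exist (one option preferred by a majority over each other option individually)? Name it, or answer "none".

Checking pairwise contests:
Q beats S 62–45.
S beats R 92–15.
S beats P 71–36.
P beats Q 59–48.
Every option loses at least one head-to-head, so there is no Condorcet winner.

none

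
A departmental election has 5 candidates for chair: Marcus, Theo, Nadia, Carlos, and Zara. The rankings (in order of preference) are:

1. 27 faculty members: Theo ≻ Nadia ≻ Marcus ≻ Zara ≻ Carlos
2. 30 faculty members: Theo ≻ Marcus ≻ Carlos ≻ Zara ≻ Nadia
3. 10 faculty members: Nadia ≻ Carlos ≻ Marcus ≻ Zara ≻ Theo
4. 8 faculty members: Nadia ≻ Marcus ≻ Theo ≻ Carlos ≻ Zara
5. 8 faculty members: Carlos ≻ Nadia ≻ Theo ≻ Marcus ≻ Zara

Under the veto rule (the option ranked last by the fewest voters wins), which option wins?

Last-place votes: Marcus 0, Theo 10, Nadia 30, Carlos 27, Zara 16.
Marcus is ranked last by the fewest voters, so Marcus wins.

Marcus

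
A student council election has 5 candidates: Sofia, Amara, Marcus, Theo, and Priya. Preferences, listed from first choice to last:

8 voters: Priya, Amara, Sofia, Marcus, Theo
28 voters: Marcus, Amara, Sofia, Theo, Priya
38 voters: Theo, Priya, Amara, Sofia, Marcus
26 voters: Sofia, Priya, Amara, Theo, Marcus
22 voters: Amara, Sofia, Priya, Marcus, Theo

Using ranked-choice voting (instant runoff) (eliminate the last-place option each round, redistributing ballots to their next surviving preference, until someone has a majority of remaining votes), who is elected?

Round 1: Sofia 26, Amara 22, Marcus 28, Theo 38, Priya 8. Eliminate Priya.
Round 2: Sofia 26, Amara 30, Marcus 28, Theo 38. Eliminate Sofia.
Round 3: Amara 56, Marcus 28, Theo 38. Eliminate Marcus.
Round 4: Amara 84, Theo 38. Amara has a majority.

Amara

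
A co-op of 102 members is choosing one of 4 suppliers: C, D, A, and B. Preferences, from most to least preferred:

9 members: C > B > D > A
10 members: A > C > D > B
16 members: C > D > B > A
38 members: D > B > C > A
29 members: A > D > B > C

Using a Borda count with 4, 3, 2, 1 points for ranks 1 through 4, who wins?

C: 9·4 + 10·3 + 16·4 + 38·2 + 29·1 = 235
D: 9·2 + 10·2 + 16·3 + 38·4 + 29·3 = 325
A: 9·1 + 10·4 + 16·1 + 38·1 + 29·4 = 219
B: 9·3 + 10·1 + 16·2 + 38·3 + 29·2 = 241
D has the highest Borda score (325).

D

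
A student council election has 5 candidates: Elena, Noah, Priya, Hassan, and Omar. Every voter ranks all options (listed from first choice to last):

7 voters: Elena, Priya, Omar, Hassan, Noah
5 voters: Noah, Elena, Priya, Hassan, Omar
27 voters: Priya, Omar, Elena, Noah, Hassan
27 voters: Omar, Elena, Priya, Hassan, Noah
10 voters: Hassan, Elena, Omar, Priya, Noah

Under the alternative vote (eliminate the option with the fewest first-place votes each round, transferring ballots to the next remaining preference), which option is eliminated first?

Round 1: Elena 7, Noah 5, Priya 27, Hassan 10, Omar 27. Eliminate Noah.

Noah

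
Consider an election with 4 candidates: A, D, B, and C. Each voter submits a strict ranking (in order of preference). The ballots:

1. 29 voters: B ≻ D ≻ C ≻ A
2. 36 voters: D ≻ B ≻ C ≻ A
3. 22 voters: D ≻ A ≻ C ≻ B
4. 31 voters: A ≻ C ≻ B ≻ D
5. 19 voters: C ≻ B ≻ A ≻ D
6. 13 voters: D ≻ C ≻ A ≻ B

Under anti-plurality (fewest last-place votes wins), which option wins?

C

Last-place votes: A 65, D 50, B 35, C 0.
C is ranked last by the fewest voters, so C wins.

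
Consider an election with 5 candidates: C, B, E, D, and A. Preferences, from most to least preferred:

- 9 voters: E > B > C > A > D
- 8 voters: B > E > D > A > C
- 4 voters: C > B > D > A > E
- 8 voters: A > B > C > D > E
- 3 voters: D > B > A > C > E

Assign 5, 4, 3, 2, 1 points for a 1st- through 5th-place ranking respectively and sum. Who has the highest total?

C: 9·3 + 8·1 + 4·5 + 8·3 + 3·2 = 85
B: 9·4 + 8·5 + 4·4 + 8·4 + 3·4 = 136
E: 9·5 + 8·4 + 4·1 + 8·1 + 3·1 = 92
D: 9·1 + 8·3 + 4·3 + 8·2 + 3·5 = 76
A: 9·2 + 8·2 + 4·2 + 8·5 + 3·3 = 91
B has the highest Borda score (136).

B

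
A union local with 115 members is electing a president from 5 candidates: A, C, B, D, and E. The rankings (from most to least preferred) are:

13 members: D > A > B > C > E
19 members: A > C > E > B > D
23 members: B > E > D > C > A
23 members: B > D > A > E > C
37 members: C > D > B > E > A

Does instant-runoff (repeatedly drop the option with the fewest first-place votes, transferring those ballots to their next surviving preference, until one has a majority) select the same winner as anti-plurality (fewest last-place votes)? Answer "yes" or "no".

Instant-runoff — R1 A 19, C 37, B 46, D 13, E 0 (E out); R2 A 19, C 37, B 46, D 13 (D out); R3 A 32, C 37, B 46 (A out); R4 C 56, B 59 (B winner). Winner: B.
Anti-plurality — last-place votes: A 60, C 23, B 0, D 19, E 13. Winner: B.
The two methods agree.

yes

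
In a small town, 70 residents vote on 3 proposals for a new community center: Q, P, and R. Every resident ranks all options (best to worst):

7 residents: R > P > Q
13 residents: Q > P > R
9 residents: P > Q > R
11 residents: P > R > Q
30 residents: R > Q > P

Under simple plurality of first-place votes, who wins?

R

First-place votes: Q 13, P 20, R 37.
R has the most first-place votes.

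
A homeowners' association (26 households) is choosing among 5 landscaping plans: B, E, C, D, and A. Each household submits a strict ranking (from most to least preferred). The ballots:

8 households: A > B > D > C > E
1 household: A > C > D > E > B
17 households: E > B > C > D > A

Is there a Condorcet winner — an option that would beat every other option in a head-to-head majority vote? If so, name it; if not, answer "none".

E vs B: 18–8 for E.
E vs C: 17–9 for E.
E vs D: 17–9 for E.
E vs A: 17–9 for E.
E beats every other option head-to-head.

E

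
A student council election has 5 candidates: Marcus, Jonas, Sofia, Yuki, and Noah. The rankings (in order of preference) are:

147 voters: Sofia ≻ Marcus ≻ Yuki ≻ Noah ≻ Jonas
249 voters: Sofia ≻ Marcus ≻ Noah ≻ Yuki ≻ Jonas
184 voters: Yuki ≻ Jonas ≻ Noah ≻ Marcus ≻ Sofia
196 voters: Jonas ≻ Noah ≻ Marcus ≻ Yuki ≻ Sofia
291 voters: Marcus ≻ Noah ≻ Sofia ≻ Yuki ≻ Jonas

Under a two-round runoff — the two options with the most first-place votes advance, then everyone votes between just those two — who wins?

Marcus

Round 1 first-place votes: Marcus 291, Jonas 196, Sofia 396, Yuki 184, Noah 0.
Sofia and Marcus advance.
Runoff: Sofia is preferred to Marcus by 396 voters; Marcus by 671.
Marcus wins the runoff.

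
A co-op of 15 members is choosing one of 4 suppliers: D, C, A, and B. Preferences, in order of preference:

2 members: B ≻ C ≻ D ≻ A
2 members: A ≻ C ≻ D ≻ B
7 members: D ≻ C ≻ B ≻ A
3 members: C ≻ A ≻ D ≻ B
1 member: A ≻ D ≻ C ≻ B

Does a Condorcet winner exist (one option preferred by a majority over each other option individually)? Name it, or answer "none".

D vs C: 8–7 for D.
D vs A: 9–6 for D.
D vs B: 13–2 for D.
D beats every other option head-to-head.

D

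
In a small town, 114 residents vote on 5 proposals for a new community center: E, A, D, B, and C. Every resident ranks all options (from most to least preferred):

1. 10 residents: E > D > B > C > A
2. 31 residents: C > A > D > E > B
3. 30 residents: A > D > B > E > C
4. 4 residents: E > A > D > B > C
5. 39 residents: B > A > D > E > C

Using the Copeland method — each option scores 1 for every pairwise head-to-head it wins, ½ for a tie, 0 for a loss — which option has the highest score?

E: beats C; loses to A, D, and B → score 1.
A: beats E, D, B, and C → score 4.
D: beats E, B, and C; loses to A → score 3.
B: beats E and C; loses to A and D → score 2.
C: loses to E, A, D, and B → score 0.
A has the best pairwise record.

A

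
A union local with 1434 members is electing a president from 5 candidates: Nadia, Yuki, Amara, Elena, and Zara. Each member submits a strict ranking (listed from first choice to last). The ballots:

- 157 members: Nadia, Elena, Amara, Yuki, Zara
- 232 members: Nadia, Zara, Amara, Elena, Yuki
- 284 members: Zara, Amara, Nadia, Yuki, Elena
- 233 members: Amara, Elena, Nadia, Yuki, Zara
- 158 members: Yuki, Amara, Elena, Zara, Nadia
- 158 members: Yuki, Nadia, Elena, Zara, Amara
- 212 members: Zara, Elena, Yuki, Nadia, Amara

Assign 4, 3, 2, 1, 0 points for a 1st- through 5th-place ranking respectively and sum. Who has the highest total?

Nadia: 157·4 + 232·4 + 284·2 + 233·2 + 158·0 + 158·3 + 212·1 = 3276
Yuki: 157·1 + 232·0 + 284·1 + 233·1 + 158·4 + 158·4 + 212·2 = 2362
Amara: 157·2 + 232·2 + 284·3 + 233·4 + 158·3 + 158·0 + 212·0 = 3036
Elena: 157·3 + 232·1 + 284·0 + 233·3 + 158·2 + 158·2 + 212·3 = 2670
Zara: 157·0 + 232·3 + 284·4 + 233·0 + 158·1 + 158·1 + 212·4 = 2996
Nadia has the highest Borda score (3276).

Nadia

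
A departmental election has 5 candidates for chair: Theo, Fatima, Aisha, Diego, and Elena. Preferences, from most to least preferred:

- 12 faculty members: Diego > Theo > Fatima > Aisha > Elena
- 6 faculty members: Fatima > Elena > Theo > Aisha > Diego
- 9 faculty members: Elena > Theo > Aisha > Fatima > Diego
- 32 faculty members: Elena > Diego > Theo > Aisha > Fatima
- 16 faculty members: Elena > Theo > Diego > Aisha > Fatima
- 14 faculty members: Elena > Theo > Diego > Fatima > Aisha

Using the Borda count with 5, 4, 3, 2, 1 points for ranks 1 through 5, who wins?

Elena

Theo: 12·4 + 6·3 + 9·4 + 32·3 + 16·4 + 14·4 = 318
Fatima: 12·3 + 6·5 + 9·2 + 32·1 + 16·1 + 14·2 = 160
Aisha: 12·2 + 6·2 + 9·3 + 32·2 + 16·2 + 14·1 = 173
Diego: 12·5 + 6·1 + 9·1 + 32·4 + 16·3 + 14·3 = 293
Elena: 12·1 + 6·4 + 9·5 + 32·5 + 16·5 + 14·5 = 391
Elena has the highest Borda score (391).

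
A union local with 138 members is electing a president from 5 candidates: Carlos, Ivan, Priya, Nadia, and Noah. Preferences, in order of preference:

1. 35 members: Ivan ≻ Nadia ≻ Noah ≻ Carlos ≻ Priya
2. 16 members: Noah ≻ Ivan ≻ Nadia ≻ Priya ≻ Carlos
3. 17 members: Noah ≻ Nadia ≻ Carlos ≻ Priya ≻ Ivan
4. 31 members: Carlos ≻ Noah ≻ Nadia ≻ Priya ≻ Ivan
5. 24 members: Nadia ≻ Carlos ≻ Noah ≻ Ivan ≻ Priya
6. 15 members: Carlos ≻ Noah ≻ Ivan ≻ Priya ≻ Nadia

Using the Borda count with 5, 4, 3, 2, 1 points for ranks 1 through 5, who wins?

Carlos: 35·2 + 16·1 + 17·3 + 31·5 + 24·4 + 15·5 = 463
Ivan: 35·5 + 16·4 + 17·1 + 31·1 + 24·2 + 15·3 = 380
Priya: 35·1 + 16·2 + 17·2 + 31·2 + 24·1 + 15·2 = 217
Nadia: 35·4 + 16·3 + 17·4 + 31·3 + 24·5 + 15·1 = 484
Noah: 35·3 + 16·5 + 17·5 + 31·4 + 24·3 + 15·4 = 526
Noah has the highest Borda score (526).

Noah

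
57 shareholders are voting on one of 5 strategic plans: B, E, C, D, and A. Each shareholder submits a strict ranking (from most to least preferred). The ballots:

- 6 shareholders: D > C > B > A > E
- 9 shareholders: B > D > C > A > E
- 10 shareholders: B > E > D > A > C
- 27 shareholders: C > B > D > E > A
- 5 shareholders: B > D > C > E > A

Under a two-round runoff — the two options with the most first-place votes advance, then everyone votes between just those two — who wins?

Round 1 first-place votes: B 24, E 0, C 27, D 6, A 0.
C and B advance.
Runoff: C is preferred to B by 33 voters; B by 24.
C wins the runoff.

C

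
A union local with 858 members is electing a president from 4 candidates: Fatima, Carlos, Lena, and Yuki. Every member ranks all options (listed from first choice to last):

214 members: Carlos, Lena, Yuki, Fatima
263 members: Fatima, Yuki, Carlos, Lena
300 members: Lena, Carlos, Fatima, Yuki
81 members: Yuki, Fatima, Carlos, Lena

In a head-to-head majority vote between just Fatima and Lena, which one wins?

Lena

Voters preferring Fatima to Lena: 344; preferring Lena to Fatima: 514.
Lena wins the head-to-head.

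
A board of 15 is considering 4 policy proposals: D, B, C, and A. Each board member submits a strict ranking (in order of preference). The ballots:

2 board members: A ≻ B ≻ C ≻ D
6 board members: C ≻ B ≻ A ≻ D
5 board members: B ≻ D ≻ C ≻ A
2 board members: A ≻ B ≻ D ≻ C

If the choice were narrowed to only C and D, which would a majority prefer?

C

Voters preferring C to D: 8; preferring D to C: 7.
C wins the head-to-head.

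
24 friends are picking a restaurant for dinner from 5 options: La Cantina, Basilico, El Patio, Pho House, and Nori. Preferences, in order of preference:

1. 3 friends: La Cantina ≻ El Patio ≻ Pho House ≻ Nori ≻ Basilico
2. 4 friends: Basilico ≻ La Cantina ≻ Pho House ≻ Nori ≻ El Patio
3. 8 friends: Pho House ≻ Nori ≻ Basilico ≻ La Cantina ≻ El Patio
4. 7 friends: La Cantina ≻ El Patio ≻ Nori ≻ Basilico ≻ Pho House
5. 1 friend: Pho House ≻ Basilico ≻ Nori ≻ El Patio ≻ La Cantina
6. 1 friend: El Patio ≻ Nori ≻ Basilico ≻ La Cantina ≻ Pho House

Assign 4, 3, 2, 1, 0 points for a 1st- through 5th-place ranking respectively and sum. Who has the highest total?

La Cantina: 3·4 + 4·3 + 8·1 + 7·4 + 1·0 + 1·1 = 61
Basilico: 3·0 + 4·4 + 8·2 + 7·1 + 1·3 + 1·2 = 44
El Patio: 3·3 + 4·0 + 8·0 + 7·3 + 1·1 + 1·4 = 35
Pho House: 3·2 + 4·2 + 8·4 + 7·0 + 1·4 + 1·0 = 50
Nori: 3·1 + 4·1 + 8·3 + 7·2 + 1·2 + 1·3 = 50
La Cantina has the highest Borda score (61).

La Cantina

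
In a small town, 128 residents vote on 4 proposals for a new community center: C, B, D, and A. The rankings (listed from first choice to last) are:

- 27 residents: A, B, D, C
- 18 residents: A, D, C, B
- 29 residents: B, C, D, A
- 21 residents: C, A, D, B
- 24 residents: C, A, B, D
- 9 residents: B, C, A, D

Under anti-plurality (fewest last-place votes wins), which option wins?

Last-place votes: C 27, B 39, D 33, A 29.
C is ranked last by the fewest voters, so C wins.

C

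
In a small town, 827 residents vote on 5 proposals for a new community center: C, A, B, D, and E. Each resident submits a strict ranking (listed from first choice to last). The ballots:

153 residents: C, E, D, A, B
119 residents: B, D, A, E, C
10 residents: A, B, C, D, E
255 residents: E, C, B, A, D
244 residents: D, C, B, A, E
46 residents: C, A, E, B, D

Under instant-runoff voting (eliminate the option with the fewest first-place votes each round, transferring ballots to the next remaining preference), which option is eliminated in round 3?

C

Round 1: C 199, A 10, B 119, D 244, E 255. Eliminate A.
Round 2: C 199, B 129, D 244, E 255. Eliminate B.
Round 3: C 209, D 363, E 255. Eliminate C.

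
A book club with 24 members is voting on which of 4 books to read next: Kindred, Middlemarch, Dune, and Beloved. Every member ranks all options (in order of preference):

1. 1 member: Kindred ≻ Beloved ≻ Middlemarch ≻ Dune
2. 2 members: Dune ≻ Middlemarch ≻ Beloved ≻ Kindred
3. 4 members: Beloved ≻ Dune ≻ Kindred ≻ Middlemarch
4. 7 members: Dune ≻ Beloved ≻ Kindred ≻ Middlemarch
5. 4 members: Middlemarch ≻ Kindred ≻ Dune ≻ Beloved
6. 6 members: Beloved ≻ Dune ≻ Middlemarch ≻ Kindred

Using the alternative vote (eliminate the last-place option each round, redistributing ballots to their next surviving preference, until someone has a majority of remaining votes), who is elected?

Dune

Round 1: Kindred 1, Middlemarch 4, Dune 9, Beloved 10. Eliminate Kindred.
Round 2: Middlemarch 4, Dune 9, Beloved 11. Eliminate Middlemarch.
Round 3: Dune 13, Beloved 11. Dune has a majority.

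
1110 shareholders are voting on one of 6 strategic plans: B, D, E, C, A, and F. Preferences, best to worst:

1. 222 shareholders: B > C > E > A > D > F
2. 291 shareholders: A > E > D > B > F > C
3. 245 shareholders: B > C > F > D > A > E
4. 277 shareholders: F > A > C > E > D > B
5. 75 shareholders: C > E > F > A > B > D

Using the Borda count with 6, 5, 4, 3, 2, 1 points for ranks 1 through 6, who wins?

B: 222·6 + 291·3 + 245·6 + 277·1 + 75·2 = 4102
D: 222·2 + 291·4 + 245·3 + 277·2 + 75·1 = 2972
E: 222·4 + 291·5 + 245·1 + 277·3 + 75·5 = 3794
C: 222·5 + 291·1 + 245·5 + 277·4 + 75·6 = 4184
A: 222·3 + 291·6 + 245·2 + 277·5 + 75·3 = 4512
F: 222·1 + 291·2 + 245·4 + 277·6 + 75·4 = 3746
A has the highest Borda score (4512).

A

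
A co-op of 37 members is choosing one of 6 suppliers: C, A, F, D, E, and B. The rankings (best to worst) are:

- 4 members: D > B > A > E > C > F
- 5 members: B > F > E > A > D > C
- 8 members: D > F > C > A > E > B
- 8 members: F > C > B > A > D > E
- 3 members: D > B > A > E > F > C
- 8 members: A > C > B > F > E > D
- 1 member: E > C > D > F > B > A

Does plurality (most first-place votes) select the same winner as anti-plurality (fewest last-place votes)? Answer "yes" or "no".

no

Plurality — first-place votes: C 0, A 8, F 8, D 15, E 1, B 5. Winner: D.
Anti-plurality — last-place votes: C 8, A 1, F 4, D 8, E 8, B 8. Winner: A.
The two methods disagree.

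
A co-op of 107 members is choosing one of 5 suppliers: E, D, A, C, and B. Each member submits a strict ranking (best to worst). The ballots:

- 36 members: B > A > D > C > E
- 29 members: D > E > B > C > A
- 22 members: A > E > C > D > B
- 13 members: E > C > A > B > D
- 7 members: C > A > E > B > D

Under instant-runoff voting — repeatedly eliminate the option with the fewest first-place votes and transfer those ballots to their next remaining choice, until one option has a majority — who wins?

B

Round 1: E 13, D 29, A 22, C 7, B 36. Eliminate C.
Round 2: E 13, D 29, A 29, B 36. Eliminate E.
Round 3: D 29, A 42, B 36. Eliminate D.
Round 4: A 42, B 65. B has a majority.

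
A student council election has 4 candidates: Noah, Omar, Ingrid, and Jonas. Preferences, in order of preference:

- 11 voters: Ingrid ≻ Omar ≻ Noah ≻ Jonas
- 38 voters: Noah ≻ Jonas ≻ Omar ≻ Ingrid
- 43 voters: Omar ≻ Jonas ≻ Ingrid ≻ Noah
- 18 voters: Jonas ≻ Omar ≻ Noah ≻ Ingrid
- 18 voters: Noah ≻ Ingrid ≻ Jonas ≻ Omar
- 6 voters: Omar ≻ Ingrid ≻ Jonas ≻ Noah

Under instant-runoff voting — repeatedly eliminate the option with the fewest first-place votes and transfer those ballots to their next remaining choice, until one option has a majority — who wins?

Round 1: Noah 56, Omar 49, Ingrid 11, Jonas 18. Eliminate Ingrid.
Round 2: Noah 56, Omar 60, Jonas 18. Eliminate Jonas.
Round 3: Noah 56, Omar 78. Omar has a majority.

Omar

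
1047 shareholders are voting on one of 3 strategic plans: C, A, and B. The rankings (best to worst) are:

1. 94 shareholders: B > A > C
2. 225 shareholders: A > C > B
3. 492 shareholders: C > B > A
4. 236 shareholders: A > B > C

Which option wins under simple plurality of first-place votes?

C

First-place votes: C 492, A 461, B 94.
C has the most first-place votes.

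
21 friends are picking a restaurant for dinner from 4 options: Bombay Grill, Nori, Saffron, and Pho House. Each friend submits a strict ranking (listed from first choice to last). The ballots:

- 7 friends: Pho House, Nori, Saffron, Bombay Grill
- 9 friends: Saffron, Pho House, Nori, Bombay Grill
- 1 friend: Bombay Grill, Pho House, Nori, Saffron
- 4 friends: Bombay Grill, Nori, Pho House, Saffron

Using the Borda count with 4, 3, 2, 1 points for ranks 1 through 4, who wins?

Pho House

Bombay Grill: 7·1 + 9·1 + 1·4 + 4·4 = 36
Nori: 7·3 + 9·2 + 1·2 + 4·3 = 53
Saffron: 7·2 + 9·4 + 1·1 + 4·1 = 55
Pho House: 7·4 + 9·3 + 1·3 + 4·2 = 66
Pho House has the highest Borda score (66).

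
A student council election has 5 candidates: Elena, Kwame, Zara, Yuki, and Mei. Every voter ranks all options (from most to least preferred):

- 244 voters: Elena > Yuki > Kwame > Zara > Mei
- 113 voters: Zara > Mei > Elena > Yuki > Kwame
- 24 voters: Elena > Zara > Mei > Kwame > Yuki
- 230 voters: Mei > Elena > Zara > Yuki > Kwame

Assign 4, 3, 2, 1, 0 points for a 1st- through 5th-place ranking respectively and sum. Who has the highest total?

Elena

Elena: 244·4 + 113·2 + 24·4 + 230·3 = 1988
Kwame: 244·2 + 113·0 + 24·1 + 230·0 = 512
Zara: 244·1 + 113·4 + 24·3 + 230·2 = 1228
Yuki: 244·3 + 113·1 + 24·0 + 230·1 = 1075
Mei: 244·0 + 113·3 + 24·2 + 230·4 = 1307
Elena has the highest Borda score (1988).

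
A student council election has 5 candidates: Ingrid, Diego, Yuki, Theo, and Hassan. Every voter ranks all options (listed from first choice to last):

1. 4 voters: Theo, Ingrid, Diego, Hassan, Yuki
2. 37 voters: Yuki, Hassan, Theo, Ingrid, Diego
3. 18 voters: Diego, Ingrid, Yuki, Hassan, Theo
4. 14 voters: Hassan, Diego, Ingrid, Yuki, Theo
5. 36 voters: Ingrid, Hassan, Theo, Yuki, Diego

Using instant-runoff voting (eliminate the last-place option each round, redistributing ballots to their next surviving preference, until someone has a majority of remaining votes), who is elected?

Ingrid

Round 1: Ingrid 36, Diego 18, Yuki 37, Theo 4, Hassan 14. Eliminate Theo.
Round 2: Ingrid 40, Diego 18, Yuki 37, Hassan 14. Eliminate Hassan.
Round 3: Ingrid 40, Diego 32, Yuki 37. Eliminate Diego.
Round 4: Ingrid 72, Yuki 37. Ingrid has a majority.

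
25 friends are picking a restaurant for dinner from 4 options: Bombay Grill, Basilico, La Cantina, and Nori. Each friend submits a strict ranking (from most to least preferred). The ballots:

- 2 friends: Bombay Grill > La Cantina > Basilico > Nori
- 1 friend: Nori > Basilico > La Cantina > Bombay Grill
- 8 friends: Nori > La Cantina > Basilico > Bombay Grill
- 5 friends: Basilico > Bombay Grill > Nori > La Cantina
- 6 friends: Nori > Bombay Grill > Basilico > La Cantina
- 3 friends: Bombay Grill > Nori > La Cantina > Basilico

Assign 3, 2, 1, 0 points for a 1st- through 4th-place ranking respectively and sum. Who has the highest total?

Bombay Grill: 2·3 + 1·0 + 8·0 + 5·2 + 6·2 + 3·3 = 37
Basilico: 2·1 + 1·2 + 8·1 + 5·3 + 6·1 + 3·0 = 33
La Cantina: 2·2 + 1·1 + 8·2 + 5·0 + 6·0 + 3·1 = 24
Nori: 2·0 + 1·3 + 8·3 + 5·1 + 6·3 + 3·2 = 56
Nori has the highest Borda score (56).

Nori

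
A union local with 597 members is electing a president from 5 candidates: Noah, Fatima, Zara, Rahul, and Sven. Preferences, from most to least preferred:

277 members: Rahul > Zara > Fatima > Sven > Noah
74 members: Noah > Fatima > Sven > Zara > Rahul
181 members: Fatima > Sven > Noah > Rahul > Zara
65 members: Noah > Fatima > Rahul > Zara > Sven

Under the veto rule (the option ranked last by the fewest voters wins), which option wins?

Last-place votes: Noah 277, Fatima 0, Zara 181, Rahul 74, Sven 65.
Fatima is ranked last by the fewest voters, so Fatima wins.

Fatima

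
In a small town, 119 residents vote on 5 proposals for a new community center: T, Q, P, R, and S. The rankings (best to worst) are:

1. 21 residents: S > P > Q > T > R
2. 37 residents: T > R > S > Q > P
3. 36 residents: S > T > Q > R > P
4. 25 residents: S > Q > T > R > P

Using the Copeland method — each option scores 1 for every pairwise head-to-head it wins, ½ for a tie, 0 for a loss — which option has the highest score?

S

T: beats Q, P, and R; loses to S → score 3.
Q: beats P and R; loses to T and S → score 2.
P: loses to T, Q, R, and S → score 0.
R: beats P; loses to T, Q, and S → score 1.
S: beats T, Q, P, and R → score 4.
S has the best pairwise record.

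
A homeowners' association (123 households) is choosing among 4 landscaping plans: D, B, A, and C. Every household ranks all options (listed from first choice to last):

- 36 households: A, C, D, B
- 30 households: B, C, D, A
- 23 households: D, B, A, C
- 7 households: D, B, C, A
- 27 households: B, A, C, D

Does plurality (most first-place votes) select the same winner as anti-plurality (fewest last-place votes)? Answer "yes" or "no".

no

Plurality — first-place votes: D 30, B 57, A 36, C 0. Winner: B.
Anti-plurality — last-place votes: D 27, B 36, A 37, C 23. Winner: C.
The two methods disagree.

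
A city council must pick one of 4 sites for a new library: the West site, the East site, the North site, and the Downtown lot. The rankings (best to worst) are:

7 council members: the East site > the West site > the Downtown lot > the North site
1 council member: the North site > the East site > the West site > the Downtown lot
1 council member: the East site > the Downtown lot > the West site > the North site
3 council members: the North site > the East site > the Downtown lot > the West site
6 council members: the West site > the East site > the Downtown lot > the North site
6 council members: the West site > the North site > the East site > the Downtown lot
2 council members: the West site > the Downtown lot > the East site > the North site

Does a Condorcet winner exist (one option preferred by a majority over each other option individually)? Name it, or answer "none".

the West site vs the East site: 14–12 for the West site.
the West site vs the North site: 22–4 for the West site.
the West site vs the Downtown lot: 22–4 for the West site.
the West site beats every other option head-to-head.

the West site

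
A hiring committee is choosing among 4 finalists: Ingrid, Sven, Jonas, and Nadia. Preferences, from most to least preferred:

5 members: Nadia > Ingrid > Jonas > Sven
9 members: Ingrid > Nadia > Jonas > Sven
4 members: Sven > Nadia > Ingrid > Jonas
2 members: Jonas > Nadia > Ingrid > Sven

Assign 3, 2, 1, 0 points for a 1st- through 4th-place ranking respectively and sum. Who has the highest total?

Ingrid: 5·2 + 9·3 + 4·1 + 2·1 = 43
Sven: 5·0 + 9·0 + 4·3 + 2·0 = 12
Jonas: 5·1 + 9·1 + 4·0 + 2·3 = 20
Nadia: 5·3 + 9·2 + 4·2 + 2·2 = 45
Nadia has the highest Borda score (45).

Nadia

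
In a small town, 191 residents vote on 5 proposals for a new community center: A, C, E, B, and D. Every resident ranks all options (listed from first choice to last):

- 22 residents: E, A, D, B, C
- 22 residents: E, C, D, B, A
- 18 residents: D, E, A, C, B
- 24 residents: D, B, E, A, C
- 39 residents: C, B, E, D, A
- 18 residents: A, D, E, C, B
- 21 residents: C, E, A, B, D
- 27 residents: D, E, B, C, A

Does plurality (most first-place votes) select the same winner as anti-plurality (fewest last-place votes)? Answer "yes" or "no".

Plurality — first-place votes: A 18, C 60, E 44, B 0, D 69. Winner: D.
Anti-plurality — last-place votes: A 88, C 46, E 0, B 36, D 21. Winner: E.
The two methods disagree.

no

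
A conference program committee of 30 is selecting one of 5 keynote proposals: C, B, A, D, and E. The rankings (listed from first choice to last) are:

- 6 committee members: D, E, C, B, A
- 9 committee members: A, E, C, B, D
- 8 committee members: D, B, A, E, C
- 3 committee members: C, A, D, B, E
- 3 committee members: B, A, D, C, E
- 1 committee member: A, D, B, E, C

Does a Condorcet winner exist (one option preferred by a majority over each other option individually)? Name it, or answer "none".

none

Checking pairwise contests:
A beats C 21–9.
C beats B 18–12.
B beats A 17–13.
A beats D 16–14.
A beats E 24–6.
Every option loses at least one head-to-head, so there is no Condorcet winner.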